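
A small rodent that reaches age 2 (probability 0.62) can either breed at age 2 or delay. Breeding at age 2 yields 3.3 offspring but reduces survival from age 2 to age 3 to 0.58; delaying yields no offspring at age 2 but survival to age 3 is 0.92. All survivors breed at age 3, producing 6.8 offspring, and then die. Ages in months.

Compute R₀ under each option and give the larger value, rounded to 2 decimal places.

4.49

breed at age 2: R₀ = 0.62 × (3.3 + 0.58 × 6.8) = 0.62 × 7.2440 = 4.4913
delay to age 3: R₀ = 0.62 × (0.92 × 6.8) = 0.62 × 6.2560 = 3.8787
Higher: breed at age 2 (4.4913).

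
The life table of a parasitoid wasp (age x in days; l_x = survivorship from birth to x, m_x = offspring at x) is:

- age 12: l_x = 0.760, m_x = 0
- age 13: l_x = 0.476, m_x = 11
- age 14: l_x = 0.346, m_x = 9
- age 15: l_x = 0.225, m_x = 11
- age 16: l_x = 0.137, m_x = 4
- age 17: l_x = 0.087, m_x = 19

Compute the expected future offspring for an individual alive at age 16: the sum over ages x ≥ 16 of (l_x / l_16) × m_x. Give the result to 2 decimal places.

16.07

l_16 = 0.137. Conditional survival from age 16 to x is l_x / l_16.
  x=16: (0.137/0.137) × 4 = 4.0000
  x=17: (0.087/0.137) × 19 = 12.0657
Sum = 4.0000 + 12.0657 = 16.0657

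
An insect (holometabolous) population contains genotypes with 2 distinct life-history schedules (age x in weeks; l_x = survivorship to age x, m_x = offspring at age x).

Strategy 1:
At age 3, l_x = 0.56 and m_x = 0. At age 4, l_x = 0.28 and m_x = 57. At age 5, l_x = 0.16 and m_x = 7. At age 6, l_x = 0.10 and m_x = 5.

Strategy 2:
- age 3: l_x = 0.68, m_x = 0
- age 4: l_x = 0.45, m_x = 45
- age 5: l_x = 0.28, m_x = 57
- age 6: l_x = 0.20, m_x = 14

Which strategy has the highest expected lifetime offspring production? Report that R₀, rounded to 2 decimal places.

Strategy 1: R₀ = 0.56×0 + 0.28×57 + 0.16×7 + 0.10×5 = 17.5800
Strategy 2: R₀ = 0.68×0 + 0.45×45 + 0.28×57 + 0.20×14 = 39.0100
Highest R₀: strategy 2 with 39.0100.

39.01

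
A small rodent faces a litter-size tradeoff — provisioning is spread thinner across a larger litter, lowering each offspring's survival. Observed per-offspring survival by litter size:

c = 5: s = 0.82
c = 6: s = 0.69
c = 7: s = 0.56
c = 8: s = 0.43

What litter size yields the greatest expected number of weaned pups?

Expected weaned pups = c × s(c):
  c=5: 5 × 0.82 = 4.100
  c=6: 6 × 0.69 = 4.140
  c=7: 7 × 0.56 = 3.920
  c=8: 8 × 0.43 = 3.440
Maximum at c = 6 (4.140 weaned pups).

6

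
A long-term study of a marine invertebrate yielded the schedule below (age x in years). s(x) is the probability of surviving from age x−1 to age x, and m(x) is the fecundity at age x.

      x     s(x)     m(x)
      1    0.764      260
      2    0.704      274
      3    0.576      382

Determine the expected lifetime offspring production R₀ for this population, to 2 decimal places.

Survivorship from birth: l_x = s_1·s_2·…·s_x.
  l_1 = 0.76400
  l_2 = 0.53786
  l_3 = 0.30981
R₀ = Σ l_x m(x):
  age 1: 0.76400 × 260 = 198.6400
  age 2: 0.53786 × 274 = 147.3736
  age 3: 0.30981 × 382 = 118.3474
R₀ = 198.6400 + 147.3736 + 118.3474 = 464.3611

464.36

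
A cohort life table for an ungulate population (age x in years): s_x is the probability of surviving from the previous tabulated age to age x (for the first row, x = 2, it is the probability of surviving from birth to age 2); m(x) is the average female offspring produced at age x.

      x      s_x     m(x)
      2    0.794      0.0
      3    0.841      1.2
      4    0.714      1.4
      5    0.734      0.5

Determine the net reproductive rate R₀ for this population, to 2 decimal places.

1.64

Survivorship from birth: l_x = s_2·s_3·…·s_x.
  l_2 = 0.79400
  l_3 = 0.66775
  l_4 = 0.47678
  l_5 = 0.34995
R₀ = Σ l_x m(x):
  age 2: 0.79400 × 0.0 = 0.0000
  age 3: 0.66775 × 1.2 = 0.8013
  age 4: 0.47678 × 1.4 = 0.6675
  age 5: 0.34995 × 0.5 = 0.1750
R₀ = 0.0000 + 0.8013 + 0.6675 + 0.1750 = 1.6438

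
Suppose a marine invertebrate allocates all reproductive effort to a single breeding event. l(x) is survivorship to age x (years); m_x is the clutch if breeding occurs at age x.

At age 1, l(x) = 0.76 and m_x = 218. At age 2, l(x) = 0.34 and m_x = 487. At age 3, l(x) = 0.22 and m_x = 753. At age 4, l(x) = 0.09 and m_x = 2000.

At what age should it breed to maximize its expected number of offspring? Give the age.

Expected offspring if breeding at age x = l(x) × m_x:
  age 1: 0.76 × 218 = 165.680
  age 2: 0.34 × 487 = 165.580
  age 3: 0.22 × 753 = 165.660
  age 4: 0.09 × 2000 = 180.000
Maximum at age 4 (180.000).

4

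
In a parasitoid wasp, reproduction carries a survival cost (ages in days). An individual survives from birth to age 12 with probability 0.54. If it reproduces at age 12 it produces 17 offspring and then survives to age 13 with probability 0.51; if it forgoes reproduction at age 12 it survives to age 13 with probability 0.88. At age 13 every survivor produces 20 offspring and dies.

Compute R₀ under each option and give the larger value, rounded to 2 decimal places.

14.69

breed at age 12: R₀ = 0.54 × (17 + 0.51 × 20) = 0.54 × 27.2000 = 14.6880
delay to age 13: R₀ = 0.54 × (0.88 × 20) = 0.54 × 17.6000 = 9.5040
Higher: breed at age 12 (14.6880).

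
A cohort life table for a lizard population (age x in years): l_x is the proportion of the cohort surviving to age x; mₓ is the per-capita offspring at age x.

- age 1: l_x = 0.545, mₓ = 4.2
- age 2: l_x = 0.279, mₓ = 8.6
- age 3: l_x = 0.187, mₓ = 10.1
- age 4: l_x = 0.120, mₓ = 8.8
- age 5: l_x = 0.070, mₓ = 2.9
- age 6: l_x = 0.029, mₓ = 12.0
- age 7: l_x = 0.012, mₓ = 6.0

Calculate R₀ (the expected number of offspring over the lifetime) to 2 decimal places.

R₀ = Σ l_x mₓ:
  age 1: 0.545 × 4.2 = 2.2890
  age 2: 0.279 × 8.6 = 2.3994
  age 3: 0.187 × 10.1 = 1.8887
  age 4: 0.120 × 8.8 = 1.0560
  age 5: 0.070 × 2.9 = 0.2030
  age 6: 0.029 × 12.0 = 0.3480
  age 7: 0.012 × 6.0 = 0.0720
R₀ = 2.2890 + 2.3994 + 1.8887 + 1.0560 + 0.2030 + 0.3480 + 0.0720 = 8.2561

8.26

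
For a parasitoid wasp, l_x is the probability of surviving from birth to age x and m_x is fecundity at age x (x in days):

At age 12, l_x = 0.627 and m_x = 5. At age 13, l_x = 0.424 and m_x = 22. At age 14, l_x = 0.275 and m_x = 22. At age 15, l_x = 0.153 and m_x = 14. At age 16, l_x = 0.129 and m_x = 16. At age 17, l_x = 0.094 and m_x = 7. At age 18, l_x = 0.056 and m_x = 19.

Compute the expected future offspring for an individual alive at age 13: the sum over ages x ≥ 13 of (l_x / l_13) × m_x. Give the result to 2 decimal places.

50.25

l_13 = 0.424. Conditional survival from age 13 to x is l_x / l_13.
  x=13: (0.424/0.424) × 22 = 22.0000
  x=14: (0.275/0.424) × 22 = 14.2689
  x=15: (0.153/0.424) × 14 = 5.0519
  x=16: (0.129/0.424) × 16 = 4.8679
  x=17: (0.094/0.424) × 7 = 1.5519
  x=18: (0.056/0.424) × 19 = 2.5094
Sum = 22.0000 + 14.2689 + 5.0519 + 4.8679 + 1.5519 + 2.5094 = 50.2500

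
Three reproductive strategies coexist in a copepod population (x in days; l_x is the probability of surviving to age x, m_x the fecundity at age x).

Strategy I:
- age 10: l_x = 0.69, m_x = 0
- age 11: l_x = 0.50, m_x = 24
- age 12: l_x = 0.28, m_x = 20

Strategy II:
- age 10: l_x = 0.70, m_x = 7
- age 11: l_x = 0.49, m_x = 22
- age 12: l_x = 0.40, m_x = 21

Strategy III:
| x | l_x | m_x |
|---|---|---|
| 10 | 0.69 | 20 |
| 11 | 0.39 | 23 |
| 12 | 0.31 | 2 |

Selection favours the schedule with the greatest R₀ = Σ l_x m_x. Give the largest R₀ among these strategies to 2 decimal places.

24.08

Strategy I: R₀ = 0.69×0 + 0.50×24 + 0.28×20 = 17.6000
Strategy II: R₀ = 0.70×7 + 0.49×22 + 0.40×21 = 24.0800
Strategy III: R₀ = 0.69×20 + 0.39×23 + 0.31×2 = 23.3900
Highest R₀: strategy II with 24.0800.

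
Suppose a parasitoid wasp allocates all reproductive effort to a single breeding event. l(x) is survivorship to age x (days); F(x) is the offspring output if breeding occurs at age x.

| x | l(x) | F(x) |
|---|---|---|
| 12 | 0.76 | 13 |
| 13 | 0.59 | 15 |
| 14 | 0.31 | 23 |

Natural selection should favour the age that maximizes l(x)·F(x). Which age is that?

12

Expected offspring if breeding at age x = l(x) × F(x):
  age 12: 0.76 × 13 = 9.880
  age 13: 0.59 × 15 = 8.850
  age 14: 0.31 × 23 = 7.130
Maximum at age 12 (9.880).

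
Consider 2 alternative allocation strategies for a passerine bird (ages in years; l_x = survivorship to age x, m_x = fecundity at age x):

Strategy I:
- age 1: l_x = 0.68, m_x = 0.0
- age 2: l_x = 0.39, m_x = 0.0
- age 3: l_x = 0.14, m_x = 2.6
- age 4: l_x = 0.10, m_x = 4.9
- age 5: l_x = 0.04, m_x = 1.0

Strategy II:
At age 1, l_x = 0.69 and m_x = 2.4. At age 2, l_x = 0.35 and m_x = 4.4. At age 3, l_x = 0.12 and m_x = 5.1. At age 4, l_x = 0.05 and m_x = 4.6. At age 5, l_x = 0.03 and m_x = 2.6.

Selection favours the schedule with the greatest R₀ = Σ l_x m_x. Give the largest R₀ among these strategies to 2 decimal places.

4.12

Strategy I: R₀ = 0.68×0.0 + 0.39×0.0 + 0.14×2.6 + 0.10×4.9 + 0.04×1.0 = 0.8940
Strategy II: R₀ = 0.69×2.4 + 0.35×4.4 + 0.12×5.1 + 0.05×4.6 + 0.03×2.6 = 4.1160
Highest R₀: strategy II with 4.1160.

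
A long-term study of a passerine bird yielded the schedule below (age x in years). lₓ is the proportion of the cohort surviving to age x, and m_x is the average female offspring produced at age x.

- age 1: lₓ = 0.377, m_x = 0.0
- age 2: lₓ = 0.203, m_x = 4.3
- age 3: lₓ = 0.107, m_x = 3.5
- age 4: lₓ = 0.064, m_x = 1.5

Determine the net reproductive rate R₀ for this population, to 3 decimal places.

R₀ = Σ lₓ m_x:
  age 1: 0.377 × 0.0 = 0.0000
  age 2: 0.203 × 4.3 = 0.8729
  age 3: 0.107 × 3.5 = 0.3745
  age 4: 0.064 × 1.5 = 0.0960
R₀ = 0.0000 + 0.8729 + 0.3745 + 0.0960 = 1.3434

1.343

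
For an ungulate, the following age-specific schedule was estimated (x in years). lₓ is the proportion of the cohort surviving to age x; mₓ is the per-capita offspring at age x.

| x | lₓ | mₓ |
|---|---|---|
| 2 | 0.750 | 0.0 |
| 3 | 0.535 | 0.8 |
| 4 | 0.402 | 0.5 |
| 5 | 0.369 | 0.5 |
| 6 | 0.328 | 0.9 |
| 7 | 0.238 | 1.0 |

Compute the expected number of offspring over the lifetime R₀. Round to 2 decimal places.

R₀ = Σ lₓ mₓ:
  age 2: 0.750 × 0.0 = 0.0000
  age 3: 0.535 × 0.8 = 0.4280
  age 4: 0.402 × 0.5 = 0.2010
  age 5: 0.369 × 0.5 = 0.1845
  age 6: 0.328 × 0.9 = 0.2952
  age 7: 0.238 × 1.0 = 0.2380
R₀ = 0.0000 + 0.4280 + 0.2010 + 0.1845 + 0.2952 + 0.2380 = 1.3467

1.35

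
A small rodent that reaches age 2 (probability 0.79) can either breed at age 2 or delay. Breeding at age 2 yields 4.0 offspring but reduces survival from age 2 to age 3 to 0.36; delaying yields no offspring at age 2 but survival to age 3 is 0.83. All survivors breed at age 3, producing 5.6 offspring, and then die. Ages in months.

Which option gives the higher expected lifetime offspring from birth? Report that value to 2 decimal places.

4.75

breed at age 2: R₀ = 0.79 × (4.0 + 0.36 × 5.6) = 0.79 × 6.0160 = 4.7526
delay to age 3: R₀ = 0.79 × (0.83 × 5.6) = 0.79 × 4.6480 = 3.6719
Higher: breed at age 2 (4.7526).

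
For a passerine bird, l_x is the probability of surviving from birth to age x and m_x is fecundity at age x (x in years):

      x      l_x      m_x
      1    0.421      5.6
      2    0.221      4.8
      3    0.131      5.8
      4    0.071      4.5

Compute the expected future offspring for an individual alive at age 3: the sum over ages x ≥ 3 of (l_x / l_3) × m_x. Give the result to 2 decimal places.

8.24

l_3 = 0.131. Conditional survival from age 3 to x is l_x / l_3.
  x=3: (0.131/0.131) × 5.8 = 5.8000
  x=4: (0.071/0.131) × 4.5 = 2.4389
Sum = 5.8000 + 2.4389 = 8.2389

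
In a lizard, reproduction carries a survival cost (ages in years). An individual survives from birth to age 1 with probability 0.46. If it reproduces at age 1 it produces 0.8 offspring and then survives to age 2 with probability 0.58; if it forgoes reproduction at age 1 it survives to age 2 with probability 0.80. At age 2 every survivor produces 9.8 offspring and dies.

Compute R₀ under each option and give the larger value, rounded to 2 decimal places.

breed at age 1: R₀ = 0.46 × (0.8 + 0.58 × 9.8) = 0.46 × 6.4840 = 2.9826
delay to age 2: R₀ = 0.46 × (0.80 × 9.8) = 0.46 × 7.8400 = 3.6064
Higher: delay to age 2 (3.6064).

3.61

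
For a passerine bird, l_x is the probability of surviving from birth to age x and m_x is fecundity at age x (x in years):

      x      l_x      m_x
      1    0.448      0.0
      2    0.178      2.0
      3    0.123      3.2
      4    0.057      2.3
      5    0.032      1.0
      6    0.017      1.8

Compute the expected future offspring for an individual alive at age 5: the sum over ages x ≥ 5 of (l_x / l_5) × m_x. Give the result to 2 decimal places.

l_5 = 0.032. Conditional survival from age 5 to x is l_x / l_5.
  x=5: (0.032/0.032) × 1.0 = 1.0000
  x=6: (0.017/0.032) × 1.8 = 0.9563
Sum = 1.0000 + 0.9563 = 1.9563

1.96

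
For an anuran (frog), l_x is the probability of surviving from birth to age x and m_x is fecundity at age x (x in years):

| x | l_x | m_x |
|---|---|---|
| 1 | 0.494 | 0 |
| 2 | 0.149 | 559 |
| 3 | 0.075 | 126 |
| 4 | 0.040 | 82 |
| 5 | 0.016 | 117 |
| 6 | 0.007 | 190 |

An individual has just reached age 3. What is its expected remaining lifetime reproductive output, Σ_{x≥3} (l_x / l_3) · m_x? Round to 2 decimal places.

l_3 = 0.075. Conditional survival from age 3 to x is l_x / l_3.
  x=3: (0.075/0.075) × 126 = 126.0000
  x=4: (0.040/0.075) × 82 = 43.7333
  x=5: (0.016/0.075) × 117 = 24.9600
  x=6: (0.007/0.075) × 190 = 17.7333
Sum = 126.0000 + 43.7333 + 24.9600 + 17.7333 = 212.4267

212.43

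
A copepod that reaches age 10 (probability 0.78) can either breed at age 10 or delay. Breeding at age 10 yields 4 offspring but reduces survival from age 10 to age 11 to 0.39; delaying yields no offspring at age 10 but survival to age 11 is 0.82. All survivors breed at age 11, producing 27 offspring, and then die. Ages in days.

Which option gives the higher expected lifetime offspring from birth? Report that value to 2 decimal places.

breed at age 10: R₀ = 0.78 × (4 + 0.39 × 27) = 0.78 × 14.5300 = 11.3334
delay to age 11: R₀ = 0.78 × (0.82 × 27) = 0.78 × 22.1400 = 17.2692
Higher: delay to age 11 (17.2692).

17.27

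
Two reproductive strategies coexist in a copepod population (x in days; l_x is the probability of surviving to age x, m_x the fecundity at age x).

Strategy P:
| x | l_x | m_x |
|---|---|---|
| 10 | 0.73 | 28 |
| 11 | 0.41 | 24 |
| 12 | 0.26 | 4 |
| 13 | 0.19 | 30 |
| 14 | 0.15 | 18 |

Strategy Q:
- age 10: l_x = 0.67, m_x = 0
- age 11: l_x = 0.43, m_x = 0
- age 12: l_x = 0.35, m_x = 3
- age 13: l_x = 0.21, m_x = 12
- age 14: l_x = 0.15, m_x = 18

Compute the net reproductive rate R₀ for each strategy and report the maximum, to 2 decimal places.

Strategy P: R₀ = 0.73×28 + 0.41×24 + 0.26×4 + 0.19×30 + 0.15×18 = 39.7200
Strategy Q: R₀ = 0.67×0 + 0.43×0 + 0.35×3 + 0.21×12 + 0.15×18 = 6.2700
Highest R₀: strategy P with 39.7200.

39.72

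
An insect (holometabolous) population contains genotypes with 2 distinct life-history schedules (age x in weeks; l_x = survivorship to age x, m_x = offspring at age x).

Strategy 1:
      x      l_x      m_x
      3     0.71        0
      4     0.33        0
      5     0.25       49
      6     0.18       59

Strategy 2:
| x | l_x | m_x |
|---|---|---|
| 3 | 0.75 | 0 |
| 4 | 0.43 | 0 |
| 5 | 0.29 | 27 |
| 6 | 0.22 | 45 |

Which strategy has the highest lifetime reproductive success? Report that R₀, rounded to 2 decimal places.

22.87

Strategy 1: R₀ = 0.71×0 + 0.33×0 + 0.25×49 + 0.18×59 = 22.8700
Strategy 2: R₀ = 0.75×0 + 0.43×0 + 0.29×27 + 0.22×45 = 17.7300
Highest R₀: strategy 1 with 22.8700.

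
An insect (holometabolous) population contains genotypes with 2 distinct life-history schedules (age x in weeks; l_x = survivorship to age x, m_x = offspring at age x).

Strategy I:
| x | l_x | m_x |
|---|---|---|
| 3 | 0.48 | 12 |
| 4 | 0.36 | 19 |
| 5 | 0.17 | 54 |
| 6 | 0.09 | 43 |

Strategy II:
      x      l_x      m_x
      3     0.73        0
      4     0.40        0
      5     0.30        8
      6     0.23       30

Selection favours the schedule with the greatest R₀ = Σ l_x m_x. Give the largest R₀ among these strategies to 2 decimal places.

Strategy I: R₀ = 0.48×12 + 0.36×19 + 0.17×54 + 0.09×43 = 25.6500
Strategy II: R₀ = 0.73×0 + 0.40×0 + 0.30×8 + 0.23×30 = 9.3000
Highest R₀: strategy I with 25.6500.

25.65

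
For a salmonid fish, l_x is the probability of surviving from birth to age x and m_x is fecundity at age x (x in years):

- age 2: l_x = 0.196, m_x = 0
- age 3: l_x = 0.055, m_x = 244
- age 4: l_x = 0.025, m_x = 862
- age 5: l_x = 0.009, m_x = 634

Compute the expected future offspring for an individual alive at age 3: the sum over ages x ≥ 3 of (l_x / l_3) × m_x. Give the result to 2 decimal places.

l_3 = 0.055. Conditional survival from age 3 to x is l_x / l_3.
  x=3: (0.055/0.055) × 244 = 244.0000
  x=4: (0.025/0.055) × 862 = 391.8182
  x=5: (0.009/0.055) × 634 = 103.7455
Sum = 244.0000 + 391.8182 + 103.7455 = 739.5636

739.56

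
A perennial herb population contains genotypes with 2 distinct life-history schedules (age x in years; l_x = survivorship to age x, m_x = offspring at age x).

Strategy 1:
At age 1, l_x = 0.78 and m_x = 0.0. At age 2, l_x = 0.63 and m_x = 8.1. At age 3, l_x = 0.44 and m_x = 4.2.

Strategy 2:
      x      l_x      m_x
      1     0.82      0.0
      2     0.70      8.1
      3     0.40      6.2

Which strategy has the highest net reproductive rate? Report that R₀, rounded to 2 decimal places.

Strategy 1: R₀ = 0.78×0.0 + 0.63×8.1 + 0.44×4.2 = 6.9510
Strategy 2: R₀ = 0.82×0.0 + 0.70×8.1 + 0.40×6.2 = 8.1500
Highest R₀: strategy 2 with 8.1500.

8.15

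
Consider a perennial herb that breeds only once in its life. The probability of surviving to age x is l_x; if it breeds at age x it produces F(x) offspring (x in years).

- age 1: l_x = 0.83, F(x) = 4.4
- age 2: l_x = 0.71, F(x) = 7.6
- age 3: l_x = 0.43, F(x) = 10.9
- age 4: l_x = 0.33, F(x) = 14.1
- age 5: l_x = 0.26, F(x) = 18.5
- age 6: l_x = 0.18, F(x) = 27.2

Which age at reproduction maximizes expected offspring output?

2

Expected offspring if breeding at age x = l_x × F(x):
  age 1: 0.83 × 4.4 = 3.652
  age 2: 0.71 × 7.6 = 5.396
  age 3: 0.43 × 10.9 = 4.687
  age 4: 0.33 × 14.1 = 4.653
  age 5: 0.26 × 18.5 = 4.810
  age 6: 0.18 × 27.2 = 4.896
Maximum at age 2 (5.396).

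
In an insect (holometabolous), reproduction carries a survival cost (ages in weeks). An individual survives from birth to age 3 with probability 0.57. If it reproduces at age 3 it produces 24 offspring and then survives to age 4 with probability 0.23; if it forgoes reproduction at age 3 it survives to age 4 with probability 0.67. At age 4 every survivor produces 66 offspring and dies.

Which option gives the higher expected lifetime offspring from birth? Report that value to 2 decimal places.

25.21

breed at age 3: R₀ = 0.57 × (24 + 0.23 × 66) = 0.57 × 39.1800 = 22.3326
delay to age 4: R₀ = 0.57 × (0.67 × 66) = 0.57 × 44.2200 = 25.2054
Higher: delay to age 4 (25.2054).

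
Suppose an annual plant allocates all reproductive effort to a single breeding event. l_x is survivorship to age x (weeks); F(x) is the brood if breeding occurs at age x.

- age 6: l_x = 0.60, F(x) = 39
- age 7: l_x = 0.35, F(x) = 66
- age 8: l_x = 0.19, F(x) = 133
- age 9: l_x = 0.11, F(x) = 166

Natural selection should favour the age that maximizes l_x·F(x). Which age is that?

Expected offspring if breeding at age x = l_x × F(x):
  age 6: 0.60 × 39 = 23.400
  age 7: 0.35 × 66 = 23.100
  age 8: 0.19 × 133 = 25.270
  age 9: 0.11 × 166 = 18.260
Maximum at age 8 (25.270).

8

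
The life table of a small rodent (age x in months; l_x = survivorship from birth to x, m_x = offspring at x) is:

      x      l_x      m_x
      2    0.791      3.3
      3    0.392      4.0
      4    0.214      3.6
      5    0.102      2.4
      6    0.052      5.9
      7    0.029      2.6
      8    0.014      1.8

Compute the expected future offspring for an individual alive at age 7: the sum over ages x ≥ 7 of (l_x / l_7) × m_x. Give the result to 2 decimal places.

l_7 = 0.029. Conditional survival from age 7 to x is l_x / l_7.
  x=7: (0.029/0.029) × 2.6 = 2.6000
  x=8: (0.014/0.029) × 1.8 = 0.8690
Sum = 2.6000 + 0.8690 = 3.4690

3.47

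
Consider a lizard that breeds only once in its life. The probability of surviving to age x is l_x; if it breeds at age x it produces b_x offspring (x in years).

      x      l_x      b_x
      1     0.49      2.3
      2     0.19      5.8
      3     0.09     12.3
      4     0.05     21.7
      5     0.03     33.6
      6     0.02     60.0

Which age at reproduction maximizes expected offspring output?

Expected offspring if breeding at age x = l_x × b_x:
  age 1: 0.49 × 2.3 = 1.127
  age 2: 0.19 × 5.8 = 1.102
  age 3: 0.09 × 12.3 = 1.107
  age 4: 0.05 × 21.7 = 1.085
  age 5: 0.03 × 33.6 = 1.008
  age 6: 0.02 × 60.0 = 1.200
Maximum at age 6 (1.200).

6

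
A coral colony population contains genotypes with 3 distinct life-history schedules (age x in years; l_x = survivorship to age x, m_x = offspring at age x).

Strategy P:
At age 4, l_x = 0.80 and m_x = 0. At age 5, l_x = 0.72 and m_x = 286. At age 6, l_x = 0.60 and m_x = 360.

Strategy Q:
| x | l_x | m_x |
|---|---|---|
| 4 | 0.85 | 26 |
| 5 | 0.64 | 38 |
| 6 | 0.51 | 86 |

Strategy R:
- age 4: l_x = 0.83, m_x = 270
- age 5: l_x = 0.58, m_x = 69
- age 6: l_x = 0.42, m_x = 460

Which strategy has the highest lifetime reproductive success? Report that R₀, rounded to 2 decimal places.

Strategy P: R₀ = 0.80×0 + 0.72×286 + 0.60×360 = 421.9200
Strategy Q: R₀ = 0.85×26 + 0.64×38 + 0.51×86 = 90.2800
Strategy R: R₀ = 0.83×270 + 0.58×69 + 0.42×460 = 457.3200
Highest R₀: strategy R with 457.3200.

457.32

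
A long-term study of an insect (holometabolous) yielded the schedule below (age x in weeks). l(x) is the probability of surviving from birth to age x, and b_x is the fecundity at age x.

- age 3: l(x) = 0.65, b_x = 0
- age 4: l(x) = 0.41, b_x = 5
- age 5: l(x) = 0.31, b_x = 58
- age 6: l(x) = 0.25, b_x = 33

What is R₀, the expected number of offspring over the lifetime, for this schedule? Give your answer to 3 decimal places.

R₀ = Σ l(x) b_x:
  age 3: 0.65 × 0 = 0.0000
  age 4: 0.41 × 5 = 2.0500
  age 5: 0.31 × 58 = 17.9800
  age 6: 0.25 × 33 = 8.2500
R₀ = 0.0000 + 2.0500 + 17.9800 + 8.2500 = 28.2800

28.280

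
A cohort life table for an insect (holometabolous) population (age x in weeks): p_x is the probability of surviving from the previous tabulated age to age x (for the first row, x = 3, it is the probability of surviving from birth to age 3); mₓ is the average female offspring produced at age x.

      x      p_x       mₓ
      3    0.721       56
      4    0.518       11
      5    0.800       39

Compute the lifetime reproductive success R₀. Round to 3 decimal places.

Survivorship from birth: l_x = p_3·p_4·…·p_x.
  l_3 = 0.72100
  l_4 = 0.37348
  l_5 = 0.29878
R₀ = Σ l_x mₓ:
  age 3: 0.72100 × 56 = 40.3760
  age 4: 0.37348 × 11 = 4.1083
  age 5: 0.29878 × 39 = 11.6524
R₀ = 40.3760 + 4.1083 + 11.6524 = 56.1367

56.137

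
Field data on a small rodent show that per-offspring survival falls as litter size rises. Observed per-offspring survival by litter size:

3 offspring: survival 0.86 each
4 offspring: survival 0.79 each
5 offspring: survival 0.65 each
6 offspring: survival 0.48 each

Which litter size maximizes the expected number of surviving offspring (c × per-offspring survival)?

Expected surviving offspring = c × s(c):
  c=3: 3 × 0.86 = 2.580
  c=4: 4 × 0.79 = 3.160
  c=5: 5 × 0.65 = 3.250
  c=6: 6 × 0.48 = 2.880
Maximum at c = 5 (3.250 surviving offspring).

5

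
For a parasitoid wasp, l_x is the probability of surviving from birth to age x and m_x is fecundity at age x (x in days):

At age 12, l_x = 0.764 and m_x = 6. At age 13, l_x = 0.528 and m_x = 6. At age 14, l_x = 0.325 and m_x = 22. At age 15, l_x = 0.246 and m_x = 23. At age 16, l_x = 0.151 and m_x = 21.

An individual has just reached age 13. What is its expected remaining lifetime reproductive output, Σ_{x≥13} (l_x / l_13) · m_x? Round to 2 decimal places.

l_13 = 0.528. Conditional survival from age 13 to x is l_x / l_13.
  x=13: (0.528/0.528) × 6 = 6.0000
  x=14: (0.325/0.528) × 22 = 13.5417
  x=15: (0.246/0.528) × 23 = 10.7159
  x=16: (0.151/0.528) × 21 = 6.0057
Sum = 6.0000 + 13.5417 + 10.7159 + 6.0057 = 36.2633

36.26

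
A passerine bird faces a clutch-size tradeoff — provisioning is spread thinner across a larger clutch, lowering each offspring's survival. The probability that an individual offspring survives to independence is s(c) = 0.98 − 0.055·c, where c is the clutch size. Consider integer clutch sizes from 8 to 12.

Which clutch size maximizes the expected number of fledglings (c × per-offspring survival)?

Expected fledglings = c × s(c):
  c=8: 8 × 0.540 = 4.320
  c=9: 9 × 0.485 = 4.365
  c=10: 10 × 0.430 = 4.300
  c=11: 11 × 0.375 = 4.125
  c=12: 12 × 0.320 = 3.840
Maximum at c = 9 (4.365 fledglings).

9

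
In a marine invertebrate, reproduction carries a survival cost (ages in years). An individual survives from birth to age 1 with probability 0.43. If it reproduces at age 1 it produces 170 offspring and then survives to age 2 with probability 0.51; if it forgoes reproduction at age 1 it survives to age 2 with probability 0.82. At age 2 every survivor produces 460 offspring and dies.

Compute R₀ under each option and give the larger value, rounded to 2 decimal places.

breed at age 1: R₀ = 0.43 × (170 + 0.51 × 460) = 0.43 × 404.6000 = 173.9780
delay to age 2: R₀ = 0.43 × (0.82 × 460) = 0.43 × 377.2000 = 162.1960
Higher: breed at age 1 (173.9780).

173.98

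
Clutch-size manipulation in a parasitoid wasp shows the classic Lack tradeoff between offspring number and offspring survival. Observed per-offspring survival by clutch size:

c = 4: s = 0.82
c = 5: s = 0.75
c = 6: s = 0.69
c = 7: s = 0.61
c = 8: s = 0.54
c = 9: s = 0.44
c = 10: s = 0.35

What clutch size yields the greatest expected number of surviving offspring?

Expected surviving offspring = c × s(c):
  c=4: 4 × 0.82 = 3.280
  c=5: 5 × 0.75 = 3.750
  c=6: 6 × 0.69 = 4.140
  c=7: 7 × 0.61 = 4.270
  c=8: 8 × 0.54 = 4.320
  c=9: 9 × 0.44 = 3.960
  c=10: 10 × 0.35 = 3.500
Maximum at c = 8 (4.320 surviving offspring).

8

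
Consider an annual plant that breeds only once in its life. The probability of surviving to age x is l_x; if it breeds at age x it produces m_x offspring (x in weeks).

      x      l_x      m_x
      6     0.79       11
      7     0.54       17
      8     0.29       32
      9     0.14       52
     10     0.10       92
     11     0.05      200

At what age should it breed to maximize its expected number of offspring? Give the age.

Expected offspring if breeding at age x = l_x × m_x:
  age 6: 0.79 × 11 = 8.690
  age 7: 0.54 × 17 = 9.180
  age 8: 0.29 × 32 = 9.280
  age 9: 0.14 × 52 = 7.280
  age 10: 0.10 × 92 = 9.200
  age 11: 0.05 × 200 = 10.000
Maximum at age 11 (10.000).

11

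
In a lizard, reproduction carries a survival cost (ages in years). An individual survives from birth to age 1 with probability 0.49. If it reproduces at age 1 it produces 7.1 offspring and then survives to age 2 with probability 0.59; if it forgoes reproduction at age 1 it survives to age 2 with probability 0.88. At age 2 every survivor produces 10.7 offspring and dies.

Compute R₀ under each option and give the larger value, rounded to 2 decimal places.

breed at age 1: R₀ = 0.49 × (7.1 + 0.59 × 10.7) = 0.49 × 13.4130 = 6.5724
delay to age 2: R₀ = 0.49 × (0.88 × 10.7) = 0.49 × 9.4160 = 4.6138
Higher: breed at age 1 (6.5724).

6.57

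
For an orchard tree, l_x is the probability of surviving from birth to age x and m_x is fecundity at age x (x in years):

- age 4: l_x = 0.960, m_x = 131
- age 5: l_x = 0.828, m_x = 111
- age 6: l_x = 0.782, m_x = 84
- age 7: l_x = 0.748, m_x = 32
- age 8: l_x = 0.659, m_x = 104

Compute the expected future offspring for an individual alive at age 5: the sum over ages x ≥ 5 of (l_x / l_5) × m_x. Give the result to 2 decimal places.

302.01

l_5 = 0.828. Conditional survival from age 5 to x is l_x / l_5.
  x=5: (0.828/0.828) × 111 = 111.0000
  x=6: (0.782/0.828) × 84 = 79.3333
  x=7: (0.748/0.828) × 32 = 28.9082
  x=8: (0.659/0.828) × 104 = 82.7729
Sum = 111.0000 + 79.3333 + 28.9082 + 82.7729 = 302.0145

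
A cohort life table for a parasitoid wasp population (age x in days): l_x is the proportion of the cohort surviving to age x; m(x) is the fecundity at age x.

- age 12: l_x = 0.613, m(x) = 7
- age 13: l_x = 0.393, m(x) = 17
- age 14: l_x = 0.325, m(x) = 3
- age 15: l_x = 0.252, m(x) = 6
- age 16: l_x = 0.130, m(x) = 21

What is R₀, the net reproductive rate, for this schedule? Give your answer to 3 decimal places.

16.189

R₀ = Σ l_x m(x):
  age 12: 0.613 × 7 = 4.2910
  age 13: 0.393 × 17 = 6.6810
  age 14: 0.325 × 3 = 0.9750
  age 15: 0.252 × 6 = 1.5120
  age 16: 0.130 × 21 = 2.7300
R₀ = 4.2910 + 6.6810 + 0.9750 + 1.5120 + 2.7300 = 16.1890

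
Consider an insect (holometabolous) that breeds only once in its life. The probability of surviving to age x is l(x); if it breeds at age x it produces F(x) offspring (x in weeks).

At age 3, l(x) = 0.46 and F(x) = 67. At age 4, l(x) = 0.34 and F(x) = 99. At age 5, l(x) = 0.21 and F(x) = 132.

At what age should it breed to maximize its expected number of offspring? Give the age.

4

Expected offspring if breeding at age x = l(x) × F(x):
  age 3: 0.46 × 67 = 30.820
  age 4: 0.34 × 99 = 33.660
  age 5: 0.21 × 132 = 27.720
Maximum at age 4 (33.660).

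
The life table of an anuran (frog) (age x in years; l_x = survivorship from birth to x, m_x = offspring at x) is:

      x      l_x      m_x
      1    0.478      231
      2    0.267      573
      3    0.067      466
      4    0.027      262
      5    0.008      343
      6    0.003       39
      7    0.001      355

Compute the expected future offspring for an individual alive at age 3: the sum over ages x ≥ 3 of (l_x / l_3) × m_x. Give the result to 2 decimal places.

l_3 = 0.067. Conditional survival from age 3 to x is l_x / l_3.
  x=3: (0.067/0.067) × 466 = 466.0000
  x=4: (0.027/0.067) × 262 = 105.5821
  x=5: (0.008/0.067) × 343 = 40.9552
  x=6: (0.003/0.067) × 39 = 1.7463
  x=7: (0.001/0.067) × 355 = 5.2985
Sum = 466.0000 + 105.5821 + 40.9552 + 1.7463 + 5.2985 = 619.5821

619.58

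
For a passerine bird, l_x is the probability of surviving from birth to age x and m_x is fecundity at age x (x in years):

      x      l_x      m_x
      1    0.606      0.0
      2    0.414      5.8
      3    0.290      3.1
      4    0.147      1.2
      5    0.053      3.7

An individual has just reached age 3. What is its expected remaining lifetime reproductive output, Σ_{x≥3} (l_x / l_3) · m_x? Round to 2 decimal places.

l_3 = 0.290. Conditional survival from age 3 to x is l_x / l_3.
  x=3: (0.290/0.290) × 3.1 = 3.1000
  x=4: (0.147/0.290) × 1.2 = 0.6083
  x=5: (0.053/0.290) × 3.7 = 0.6762
Sum = 3.1000 + 0.6083 + 0.6762 = 4.3845

4.38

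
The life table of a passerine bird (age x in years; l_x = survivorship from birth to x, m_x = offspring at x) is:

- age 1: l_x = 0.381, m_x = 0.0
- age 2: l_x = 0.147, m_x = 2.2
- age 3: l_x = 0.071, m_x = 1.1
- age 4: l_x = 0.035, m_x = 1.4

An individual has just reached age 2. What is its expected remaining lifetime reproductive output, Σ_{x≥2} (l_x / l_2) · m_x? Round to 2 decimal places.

3.06

l_2 = 0.147. Conditional survival from age 2 to x is l_x / l_2.
  x=2: (0.147/0.147) × 2.2 = 2.2000
  x=3: (0.071/0.147) × 1.1 = 0.5313
  x=4: (0.035/0.147) × 1.4 = 0.3333
Sum = 2.2000 + 0.5313 + 0.3333 = 3.0646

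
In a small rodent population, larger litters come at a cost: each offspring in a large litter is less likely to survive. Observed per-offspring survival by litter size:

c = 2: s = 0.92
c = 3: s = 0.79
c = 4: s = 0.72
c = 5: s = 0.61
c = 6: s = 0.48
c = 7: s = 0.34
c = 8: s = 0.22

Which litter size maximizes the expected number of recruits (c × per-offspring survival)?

5

Expected recruits = c × s(c):
  c=2: 2 × 0.92 = 1.840
  c=3: 3 × 0.79 = 2.370
  c=4: 4 × 0.72 = 2.880
  c=5: 5 × 0.61 = 3.050
  c=6: 6 × 0.48 = 2.880
  c=7: 7 × 0.34 = 2.380
  c=8: 8 × 0.22 = 1.760
Maximum at c = 5 (3.050 recruits).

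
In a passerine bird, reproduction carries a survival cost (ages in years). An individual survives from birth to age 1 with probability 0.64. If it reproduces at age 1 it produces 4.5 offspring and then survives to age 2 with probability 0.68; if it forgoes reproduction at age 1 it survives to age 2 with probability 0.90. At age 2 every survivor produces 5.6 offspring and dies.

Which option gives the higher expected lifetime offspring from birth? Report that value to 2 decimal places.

5.32

breed at age 1: R₀ = 0.64 × (4.5 + 0.68 × 5.6) = 0.64 × 8.3080 = 5.3171
delay to age 2: R₀ = 0.64 × (0.90 × 5.6) = 0.64 × 5.0400 = 3.2256
Higher: breed at age 1 (5.3171).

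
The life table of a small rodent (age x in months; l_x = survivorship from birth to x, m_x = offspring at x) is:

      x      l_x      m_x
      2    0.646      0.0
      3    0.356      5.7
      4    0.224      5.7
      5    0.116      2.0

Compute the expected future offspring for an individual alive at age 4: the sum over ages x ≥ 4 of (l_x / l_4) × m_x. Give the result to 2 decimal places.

l_4 = 0.224. Conditional survival from age 4 to x is l_x / l_4.
  x=4: (0.224/0.224) × 5.7 = 5.7000
  x=5: (0.116/0.224) × 2.0 = 1.0357
Sum = 5.7000 + 1.0357 = 6.7357

6.74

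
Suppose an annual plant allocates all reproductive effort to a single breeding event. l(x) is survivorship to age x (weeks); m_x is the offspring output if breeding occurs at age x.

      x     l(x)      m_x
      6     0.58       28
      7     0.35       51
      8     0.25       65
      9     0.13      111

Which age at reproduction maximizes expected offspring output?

Expected offspring if breeding at age x = l(x) × m_x:
  age 6: 0.58 × 28 = 16.240
  age 7: 0.35 × 51 = 17.850
  age 8: 0.25 × 65 = 16.250
  age 9: 0.13 × 111 = 14.430
Maximum at age 7 (17.850).

7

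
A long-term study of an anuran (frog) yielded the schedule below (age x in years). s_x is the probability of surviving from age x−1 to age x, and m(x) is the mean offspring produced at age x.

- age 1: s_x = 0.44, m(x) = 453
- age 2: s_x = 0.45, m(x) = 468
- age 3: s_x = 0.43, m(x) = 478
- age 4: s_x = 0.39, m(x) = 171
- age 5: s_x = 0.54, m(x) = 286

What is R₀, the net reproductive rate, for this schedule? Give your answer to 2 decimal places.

343.49

Survivorship from birth: l_x = s_1·s_2·…·s_x.
  l_1 = 0.44000
  l_2 = 0.19800
  l_3 = 0.08514
  l_4 = 0.03320
  l_5 = 0.01793
R₀ = Σ l_x m(x):
  age 1: 0.44000 × 453 = 199.3200
  age 2: 0.19800 × 468 = 92.6640
  age 3: 0.08514 × 478 = 40.6969
  age 4: 0.03320 × 171 = 5.6772
  age 5: 0.01793 × 286 = 5.1280
R₀ = 199.3200 + 92.6640 + 40.6969 + 5.6772 + 5.1280 = 343.4861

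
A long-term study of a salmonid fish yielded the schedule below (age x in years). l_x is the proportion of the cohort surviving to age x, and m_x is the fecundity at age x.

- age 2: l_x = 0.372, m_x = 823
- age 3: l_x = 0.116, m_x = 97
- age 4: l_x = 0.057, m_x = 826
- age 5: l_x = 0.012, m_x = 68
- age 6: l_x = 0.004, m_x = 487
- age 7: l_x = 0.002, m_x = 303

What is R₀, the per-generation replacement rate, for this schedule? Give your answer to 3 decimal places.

367.860

R₀ = Σ l_x m_x:
  age 2: 0.372 × 823 = 306.1560
  age 3: 0.116 × 97 = 11.2520
  age 4: 0.057 × 826 = 47.0820
  age 5: 0.012 × 68 = 0.8160
  age 6: 0.004 × 487 = 1.9480
  age 7: 0.002 × 303 = 0.6060
R₀ = 306.1560 + 11.2520 + 47.0820 + 0.8160 + 1.9480 + 0.6060 = 367.8600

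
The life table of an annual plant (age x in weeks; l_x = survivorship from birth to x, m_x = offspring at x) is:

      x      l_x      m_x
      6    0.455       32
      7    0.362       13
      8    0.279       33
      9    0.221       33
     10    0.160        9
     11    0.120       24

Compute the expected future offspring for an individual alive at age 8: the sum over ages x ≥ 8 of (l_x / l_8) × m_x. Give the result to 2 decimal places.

74.62

l_8 = 0.279. Conditional survival from age 8 to x is l_x / l_8.
  x=8: (0.279/0.279) × 33 = 33.0000
  x=9: (0.221/0.279) × 33 = 26.1398
  x=10: (0.160/0.279) × 9 = 5.1613
  x=11: (0.120/0.279) × 24 = 10.3226
Sum = 33.0000 + 26.1398 + 5.1613 + 10.3226 = 74.6237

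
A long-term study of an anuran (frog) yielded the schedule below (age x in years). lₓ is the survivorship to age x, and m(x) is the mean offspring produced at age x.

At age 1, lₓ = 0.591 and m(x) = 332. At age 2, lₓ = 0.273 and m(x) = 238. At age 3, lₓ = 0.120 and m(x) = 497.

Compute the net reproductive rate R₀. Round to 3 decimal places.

R₀ = Σ lₓ m(x):
  age 1: 0.591 × 332 = 196.2120
  age 2: 0.273 × 238 = 64.9740
  age 3: 0.120 × 497 = 59.6400
R₀ = 196.2120 + 64.9740 + 59.6400 = 320.8260

320.826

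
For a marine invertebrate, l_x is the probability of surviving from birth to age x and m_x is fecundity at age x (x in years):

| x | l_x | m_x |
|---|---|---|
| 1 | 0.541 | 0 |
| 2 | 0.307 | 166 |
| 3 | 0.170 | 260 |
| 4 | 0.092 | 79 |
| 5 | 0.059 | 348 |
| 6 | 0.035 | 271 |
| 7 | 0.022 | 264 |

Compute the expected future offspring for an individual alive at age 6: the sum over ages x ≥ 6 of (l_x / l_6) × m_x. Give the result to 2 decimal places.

l_6 = 0.035. Conditional survival from age 6 to x is l_x / l_6.
  x=6: (0.035/0.035) × 271 = 271.0000
  x=7: (0.022/0.035) × 264 = 165.9429
Sum = 271.0000 + 165.9429 = 436.9429

436.94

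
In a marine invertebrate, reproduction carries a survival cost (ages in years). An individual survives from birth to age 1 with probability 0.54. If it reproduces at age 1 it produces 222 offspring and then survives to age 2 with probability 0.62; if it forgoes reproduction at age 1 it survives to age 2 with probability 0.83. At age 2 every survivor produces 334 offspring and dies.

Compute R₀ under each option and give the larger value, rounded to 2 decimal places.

breed at age 1: R₀ = 0.54 × (222 + 0.62 × 334) = 0.54 × 429.0800 = 231.7032
delay to age 2: R₀ = 0.54 × (0.83 × 334) = 0.54 × 277.2200 = 149.6988
Higher: breed at age 1 (231.7032).

231.70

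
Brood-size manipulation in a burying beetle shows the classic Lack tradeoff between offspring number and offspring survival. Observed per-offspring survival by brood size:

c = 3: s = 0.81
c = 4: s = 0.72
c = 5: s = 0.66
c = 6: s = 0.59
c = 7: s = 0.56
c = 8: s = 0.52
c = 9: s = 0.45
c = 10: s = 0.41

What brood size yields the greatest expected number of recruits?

8

Expected recruits = c × s(c):
  c=3: 3 × 0.81 = 2.430
  c=4: 4 × 0.72 = 2.880
  c=5: 5 × 0.66 = 3.300
  c=6: 6 × 0.59 = 3.540
  c=7: 7 × 0.56 = 3.920
  c=8: 8 × 0.52 = 4.160
  c=9: 9 × 0.45 = 4.050
  c=10: 10 × 0.41 = 4.100
Maximum at c = 8 (4.160 recruits).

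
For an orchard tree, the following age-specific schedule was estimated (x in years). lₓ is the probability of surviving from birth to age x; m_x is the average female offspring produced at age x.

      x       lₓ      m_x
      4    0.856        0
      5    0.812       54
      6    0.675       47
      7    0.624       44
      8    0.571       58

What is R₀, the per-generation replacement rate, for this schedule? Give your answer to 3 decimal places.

R₀ = Σ lₓ m_x:
  age 4: 0.856 × 0 = 0.0000
  age 5: 0.812 × 54 = 43.8480
  age 6: 0.675 × 47 = 31.7250
  age 7: 0.624 × 44 = 27.4560
  age 8: 0.571 × 58 = 33.1180
R₀ = 0.0000 + 43.8480 + 31.7250 + 27.4560 + 33.1180 = 136.1470

136.147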